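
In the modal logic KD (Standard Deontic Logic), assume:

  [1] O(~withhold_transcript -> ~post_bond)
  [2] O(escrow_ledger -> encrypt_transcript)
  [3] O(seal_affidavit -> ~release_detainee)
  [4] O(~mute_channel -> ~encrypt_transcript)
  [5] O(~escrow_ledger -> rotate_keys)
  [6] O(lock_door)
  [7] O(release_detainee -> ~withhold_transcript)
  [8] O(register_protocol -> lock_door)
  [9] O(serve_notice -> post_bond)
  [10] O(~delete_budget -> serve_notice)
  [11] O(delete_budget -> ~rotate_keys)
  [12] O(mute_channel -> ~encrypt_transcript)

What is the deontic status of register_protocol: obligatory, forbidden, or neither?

Premise 8 is O(register_protocol -> lock_door); even if O(lock_door) held, inferring O(register_protocol) would be affirming the consequent — invalid.
No premise or chain of K-axiom applications forces O(register_protocol), and none forces O(~register_protocol). So register_protocol is neither obligatory nor forbidden under these norms.

Neither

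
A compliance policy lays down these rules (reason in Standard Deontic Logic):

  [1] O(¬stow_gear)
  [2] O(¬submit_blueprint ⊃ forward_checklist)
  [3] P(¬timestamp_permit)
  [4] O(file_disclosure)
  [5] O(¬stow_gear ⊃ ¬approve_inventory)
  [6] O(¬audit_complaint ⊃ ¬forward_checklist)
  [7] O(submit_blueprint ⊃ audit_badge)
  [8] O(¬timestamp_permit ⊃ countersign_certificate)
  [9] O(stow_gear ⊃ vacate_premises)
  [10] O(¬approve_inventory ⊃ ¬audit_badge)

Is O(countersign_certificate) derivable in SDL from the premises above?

No

Premise 8 is O(¬timestamp_permit ⊃ countersign_certificate), but O(¬timestamp_permit) is not derivable from the premises (the permission P(¬timestamp_permit) asserts only ¬O(timestamp_permit), not O(¬timestamp_permit)), so it does not yield O(countersign_certificate).
No other premise forces O(countersign_certificate). An ideal world satisfying every premise can still have countersign_certificate false, so O(countersign_certificate) is not derivable.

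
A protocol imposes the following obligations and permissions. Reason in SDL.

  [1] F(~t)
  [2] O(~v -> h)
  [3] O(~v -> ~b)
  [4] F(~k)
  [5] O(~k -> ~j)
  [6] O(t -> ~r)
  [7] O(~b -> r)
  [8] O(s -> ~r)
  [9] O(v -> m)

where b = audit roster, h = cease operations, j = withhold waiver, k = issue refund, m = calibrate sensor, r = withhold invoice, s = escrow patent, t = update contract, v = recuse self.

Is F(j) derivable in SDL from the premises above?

Premise 5 is O(~k -> ~j), but O(~k) is not derivable from the premises, so it does not yield O(~j).
No other premise forces O(~j). An ideal world satisfying every premise can still have j true, so F(j) is not derivable.

No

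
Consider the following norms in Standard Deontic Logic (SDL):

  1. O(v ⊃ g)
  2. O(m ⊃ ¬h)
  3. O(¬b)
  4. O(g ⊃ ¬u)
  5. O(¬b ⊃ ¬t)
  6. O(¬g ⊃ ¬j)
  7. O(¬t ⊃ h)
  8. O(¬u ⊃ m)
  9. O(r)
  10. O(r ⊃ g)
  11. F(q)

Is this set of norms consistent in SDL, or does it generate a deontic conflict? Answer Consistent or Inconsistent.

Premise 9 states O(r) outright.
Premise 10 is O(r ⊃ g); since O(r), deontic closure gives O(g).
From O(g) and premise 4, O(g ⊃ ¬u), we obtain O(¬u).
Applying K to premise 8 (O(¬u ⊃ m)) and O(¬u) yields O(m).
With premise 2, O(m ⊃ ¬h), the K-axiom yields O(¬h).
Premise 7 is O(¬t ⊃ h); contrapositively O(¬h ⊃ t). Since O(¬h) holds, K gives O(t).
Premise 5, O(¬b ⊃ ¬t), contraposes to O(t ⊃ b); with O(t) we get O(b).
However, premise 3 gives O(¬b).
We now have both O(b) and O(¬b) — b is simultaneously obligatory and forbidden, violating the D-axiom.

Inconsistent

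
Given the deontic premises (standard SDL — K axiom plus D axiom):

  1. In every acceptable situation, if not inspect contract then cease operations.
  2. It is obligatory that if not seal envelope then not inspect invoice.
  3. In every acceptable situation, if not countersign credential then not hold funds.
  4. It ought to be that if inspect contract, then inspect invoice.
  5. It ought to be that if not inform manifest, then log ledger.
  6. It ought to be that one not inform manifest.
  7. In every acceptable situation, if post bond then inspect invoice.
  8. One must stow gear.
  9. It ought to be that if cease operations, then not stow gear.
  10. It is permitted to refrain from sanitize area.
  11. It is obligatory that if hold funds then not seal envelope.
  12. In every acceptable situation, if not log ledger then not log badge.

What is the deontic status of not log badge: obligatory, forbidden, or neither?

Premise 12 is O(¬log_ledger → ¬log_badge), but O(¬log_ledger) is not derivable from the premises, so it does not yield O(¬log_badge).
No premise or chain of K-axiom applications forces O(¬log_badge), and none forces O(log_badge). So ¬log_badge is neither obligatory nor forbidden under these norms.

Neither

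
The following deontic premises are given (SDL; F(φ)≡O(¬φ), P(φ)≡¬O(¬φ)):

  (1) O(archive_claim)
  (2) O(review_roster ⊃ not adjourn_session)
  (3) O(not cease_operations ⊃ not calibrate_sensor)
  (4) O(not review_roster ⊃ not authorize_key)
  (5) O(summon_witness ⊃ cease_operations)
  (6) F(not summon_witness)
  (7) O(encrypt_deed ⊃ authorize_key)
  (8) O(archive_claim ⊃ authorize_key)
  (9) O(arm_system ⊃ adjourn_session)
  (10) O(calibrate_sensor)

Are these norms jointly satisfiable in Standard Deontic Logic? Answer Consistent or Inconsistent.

Premise 3 is O(not cease_operations ⊃ not calibrate_sensor), but O(not cease_operations) is not derivable from the premises, so it does not yield O(not calibrate_sensor).
So O(not calibrate_sensor) is not derivable, and the apparent clash with O(calibrate_sensor) does not arise.
A world satisfying every obligation exists (e.g. adjourn_session=false, archive_claim=true, arm_system=false, authorize_key=true, calibrate_sensor=true, cease_operations=true, encrypt_deed=false, review_roster=true, summon_witness=true); no atom is both obligatory and forbidden, so the set is consistent.

Consistent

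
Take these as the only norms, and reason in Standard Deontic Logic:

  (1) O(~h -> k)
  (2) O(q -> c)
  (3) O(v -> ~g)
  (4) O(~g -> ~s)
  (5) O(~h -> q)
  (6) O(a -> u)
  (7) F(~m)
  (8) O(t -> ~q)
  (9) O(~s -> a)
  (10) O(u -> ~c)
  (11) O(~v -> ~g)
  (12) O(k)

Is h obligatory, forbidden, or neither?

Obligatory

Premises 11 and 3 cover both cases: O(~v -> ~g) and O(v -> ~g). Since ~v ∨ v is a tautology, O(~g) follows.
Premise 4 is O(~g -> ~s); since O(~g), deontic closure gives O(~s).
With premise 9, O(~s -> a), the K-axiom yields O(a).
From O(a) and premise 6, O(a -> u), we obtain O(u).
From O(u) and premise 10, O(u -> ~c), we obtain O(~c).
Premise 2, O(q -> c), contraposes to O(~c -> ~q); with O(~c) we get O(~q).
The contrapositive of premise 5 (O(~h -> q)) is O(~q -> h), and O(~q) is already established, so O(h).
Premises 1, 7, 8, 12 do not contribute to this derivation.
Hence h is obligatory.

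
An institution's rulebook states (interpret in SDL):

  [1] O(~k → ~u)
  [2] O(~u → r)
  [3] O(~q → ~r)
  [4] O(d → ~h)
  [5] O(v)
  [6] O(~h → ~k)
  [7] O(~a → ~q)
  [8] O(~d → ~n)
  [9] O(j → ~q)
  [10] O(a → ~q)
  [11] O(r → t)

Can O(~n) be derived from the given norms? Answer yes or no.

Premises 7 and 10 cover both cases: O(~a → ~q) and O(a → ~q). Since ~a ∨ a is a tautology, O(~q) follows.
Premise 3 is O(~q → ~r); since O(~q), deontic closure gives O(~r).
Premise 2, O(~u → r), contraposes to O(~r → u); with O(~r) we get O(u).
Premise 1, O(~k → ~u), contraposes to O(u → k); with O(u) we get O(k).
The contrapositive of premise 6 (O(~h → ~k)) is O(k → h), and O(k) is already established, so O(h).
Premise 4 is O(d → ~h); contrapositively O(h → ~d). Since O(h) holds, K gives O(~d).
With premise 8, O(~d → ~n), the K-axiom yields O(~n).
Premises 5, 9, 11 do not contribute to this derivation.
So O(~n) follows.

Yes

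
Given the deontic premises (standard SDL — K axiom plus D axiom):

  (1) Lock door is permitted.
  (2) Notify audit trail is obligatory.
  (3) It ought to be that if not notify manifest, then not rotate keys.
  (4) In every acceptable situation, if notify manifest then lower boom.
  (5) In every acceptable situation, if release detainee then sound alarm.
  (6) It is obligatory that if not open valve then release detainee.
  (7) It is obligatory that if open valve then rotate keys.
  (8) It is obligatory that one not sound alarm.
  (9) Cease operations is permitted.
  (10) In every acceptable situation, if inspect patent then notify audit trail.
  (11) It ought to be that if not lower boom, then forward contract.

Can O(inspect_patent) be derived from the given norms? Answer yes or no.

Premise 10 is O(inspect_patent → notify_audit_trail); even if O(notify_audit_trail) held, inferring O(inspect_patent) would be affirming the consequent — invalid.
No other premise forces O(inspect_patent). An ideal world satisfying every premise can still have inspect_patent false, so O(inspect_patent) is not derivable.

No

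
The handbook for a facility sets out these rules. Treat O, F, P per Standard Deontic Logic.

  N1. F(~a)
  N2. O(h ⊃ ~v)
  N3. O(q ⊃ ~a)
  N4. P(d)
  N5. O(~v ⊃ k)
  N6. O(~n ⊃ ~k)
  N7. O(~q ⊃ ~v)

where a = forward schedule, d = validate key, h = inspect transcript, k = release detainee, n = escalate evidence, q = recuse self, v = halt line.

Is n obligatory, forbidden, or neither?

Obligatory

Premise 1 is F(~a), i.e. O(a).
The contrapositive of premise 3 (O(q ⊃ ~a)) is O(a ⊃ ~q), and O(a) is already established, so O(~q).
With premise 7, O(~q ⊃ ~v), the K-axiom yields O(~v).
Premise 5 is O(~v ⊃ k); since O(~v), deontic closure gives O(k).
Premise 6 is O(~n ⊃ ~k); contrapositively O(k ⊃ n). Since O(k) holds, K gives O(n).
Premises 2, 4 do not contribute to this derivation.
Hence n is obligatory.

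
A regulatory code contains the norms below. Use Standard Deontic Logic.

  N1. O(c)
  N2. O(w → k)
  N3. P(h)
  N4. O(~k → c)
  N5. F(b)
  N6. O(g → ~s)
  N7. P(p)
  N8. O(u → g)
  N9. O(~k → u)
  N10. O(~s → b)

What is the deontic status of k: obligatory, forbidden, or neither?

Obligatory

Premise 5 is F(b), i.e. O(~b).
Premise 10 is O(~s → b); contrapositively O(~b → s). Since O(~b) holds, K gives O(s).
The contrapositive of premise 6 (O(g → ~s)) is O(s → ~g), and O(s) is already established, so O(~g).
Premise 8, O(u → g), contraposes to O(~g → ~u); with O(~g) we get O(~u).
Premise 9, O(~k → u), contraposes to O(~u → k); with O(~u) we get O(k).
Premises 1, 2, 3, 4, 7 do not contribute to this derivation.
Hence k is obligatory.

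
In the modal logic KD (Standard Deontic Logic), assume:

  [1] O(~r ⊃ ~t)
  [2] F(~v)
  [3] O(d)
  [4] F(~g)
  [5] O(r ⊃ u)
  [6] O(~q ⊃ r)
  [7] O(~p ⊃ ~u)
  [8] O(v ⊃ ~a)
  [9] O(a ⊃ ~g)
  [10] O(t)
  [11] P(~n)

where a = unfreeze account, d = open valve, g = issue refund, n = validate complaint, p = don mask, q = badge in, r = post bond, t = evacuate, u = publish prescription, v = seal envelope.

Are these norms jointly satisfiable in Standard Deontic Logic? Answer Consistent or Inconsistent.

Consistent

Premise 9 is O(a ⊃ ~g), but O(a) is not derivable from the premises, so it does not yield O(~g).
So O(~g) is not derivable, and the apparent clash with O(g) does not arise.
A world satisfying every obligation exists (e.g. a=false, d=true, g=true, n=false, p=true, q=false, r=true, t=true, u=true, v=true); no atom is both obligatory and forbidden, so the set is consistent.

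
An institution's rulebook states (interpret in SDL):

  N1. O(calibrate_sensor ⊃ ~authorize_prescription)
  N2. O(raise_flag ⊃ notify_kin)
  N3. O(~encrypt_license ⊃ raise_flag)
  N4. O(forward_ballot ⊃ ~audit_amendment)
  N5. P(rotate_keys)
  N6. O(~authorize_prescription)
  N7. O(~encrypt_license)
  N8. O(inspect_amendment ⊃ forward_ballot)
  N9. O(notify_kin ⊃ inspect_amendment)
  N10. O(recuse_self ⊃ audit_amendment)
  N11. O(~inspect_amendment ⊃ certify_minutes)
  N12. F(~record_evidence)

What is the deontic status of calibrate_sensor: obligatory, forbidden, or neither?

Neither

Premise 1 is O(calibrate_sensor ⊃ ~authorize_prescription); even if O(~authorize_prescription) held, inferring O(calibrate_sensor) would be affirming the consequent — invalid.
No premise or chain of K-axiom applications forces O(calibrate_sensor), and none forces O(~calibrate_sensor). So calibrate_sensor is neither obligatory nor forbidden under these norms.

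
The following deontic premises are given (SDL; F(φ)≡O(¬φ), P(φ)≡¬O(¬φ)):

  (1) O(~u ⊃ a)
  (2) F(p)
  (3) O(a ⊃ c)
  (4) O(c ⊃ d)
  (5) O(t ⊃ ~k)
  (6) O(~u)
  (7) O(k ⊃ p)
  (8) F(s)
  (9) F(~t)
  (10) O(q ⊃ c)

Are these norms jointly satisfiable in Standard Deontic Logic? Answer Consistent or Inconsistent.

Premise 7 is O(k ⊃ p), but O(k) is not derivable from the premises, so it does not yield O(p).
So O(p) is not derivable, and the apparent clash with O(~p) does not arise.
A world satisfying every obligation exists (e.g. a=true, c=true, d=true, k=false, p=false, q=false, s=false, t=true, u=false); no atom is both obligatory and forbidden, so the set is consistent.

Consistent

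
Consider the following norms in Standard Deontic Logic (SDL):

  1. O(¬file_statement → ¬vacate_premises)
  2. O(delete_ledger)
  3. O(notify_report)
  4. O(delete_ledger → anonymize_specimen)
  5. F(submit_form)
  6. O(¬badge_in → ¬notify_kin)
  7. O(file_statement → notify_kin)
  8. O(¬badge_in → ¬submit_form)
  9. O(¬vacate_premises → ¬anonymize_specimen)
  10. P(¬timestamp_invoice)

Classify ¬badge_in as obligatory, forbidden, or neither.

Premise 2 gives O(delete_ledger).
From O(delete_ledger) and premise 4, O(delete_ledger → anonymize_specimen), we obtain O(anonymize_specimen).
Premise 9 is O(¬vacate_premises → ¬anonymize_specimen); contrapositively O(anonymize_specimen → vacate_premises). Since O(anonymize_specimen) holds, K gives O(vacate_premises).
Premise 1 is O(¬file_statement → ¬vacate_premises); contrapositively O(vacate_premises → file_statement). Since O(vacate_premises) holds, K gives O(file_statement).
From O(file_statement) and premise 7, O(file_statement → notify_kin), we obtain O(notify_kin).
The contrapositive of premise 6 (O(¬badge_in → ¬notify_kin)) is O(notify_kin → badge_in), and O(notify_kin) is already established, so O(badge_in).
Premises 3, 5, 8, 10 do not contribute to this derivation.
Thus O(badge_in), which is F(¬badge_in): ¬badge_in is forbidden.

Forbidden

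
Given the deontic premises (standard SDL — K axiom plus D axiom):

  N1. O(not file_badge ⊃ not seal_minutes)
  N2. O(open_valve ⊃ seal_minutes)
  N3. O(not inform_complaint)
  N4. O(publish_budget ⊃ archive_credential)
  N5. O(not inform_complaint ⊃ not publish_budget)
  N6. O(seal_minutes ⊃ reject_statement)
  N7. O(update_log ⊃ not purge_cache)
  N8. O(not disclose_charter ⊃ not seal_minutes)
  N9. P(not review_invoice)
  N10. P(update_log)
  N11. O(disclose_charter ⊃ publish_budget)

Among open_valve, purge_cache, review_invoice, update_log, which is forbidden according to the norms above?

Premise 3 states O(not inform_complaint) outright.
Premise 5 is O(not inform_complaint ⊃ not publish_budget); since O(not inform_complaint), deontic closure gives O(not publish_budget).
Premise 11, O(disclose_charter ⊃ publish_budget), contraposes to O(not publish_budget ⊃ not disclose_charter); with O(not publish_budget) we get O(not disclose_charter).
Premise 8 is O(not disclose_charter ⊃ not seal_minutes); since O(not disclose_charter), deontic closure gives O(not seal_minutes).
Premise 2 is O(open_valve ⊃ seal_minutes); contrapositively O(not seal_minutes ⊃ not open_valve). Since O(not seal_minutes) holds, K gives O(not open_valve).
So O(not open_valve) holds, i.e. open_valve is forbidden. None of the other listed options is forbidden under the premises.

open_valve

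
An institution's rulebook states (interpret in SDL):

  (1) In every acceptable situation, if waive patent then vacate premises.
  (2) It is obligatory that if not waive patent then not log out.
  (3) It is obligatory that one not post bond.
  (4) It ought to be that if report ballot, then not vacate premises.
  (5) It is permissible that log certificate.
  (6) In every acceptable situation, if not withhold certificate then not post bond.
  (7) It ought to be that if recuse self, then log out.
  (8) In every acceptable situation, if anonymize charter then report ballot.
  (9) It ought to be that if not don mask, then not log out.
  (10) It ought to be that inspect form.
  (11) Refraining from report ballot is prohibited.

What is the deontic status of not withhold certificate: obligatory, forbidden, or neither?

Premise 6 is O(¬withhold_certificate → ¬post_bond); even if O(¬post_bond) held, inferring O(¬withhold_certificate) would be affirming the consequent — invalid.
No premise or chain of K-axiom applications forces O(¬withhold_certificate), and none forces O(withhold_certificate). So ¬withhold_certificate is neither obligatory nor forbidden under these norms.

Neither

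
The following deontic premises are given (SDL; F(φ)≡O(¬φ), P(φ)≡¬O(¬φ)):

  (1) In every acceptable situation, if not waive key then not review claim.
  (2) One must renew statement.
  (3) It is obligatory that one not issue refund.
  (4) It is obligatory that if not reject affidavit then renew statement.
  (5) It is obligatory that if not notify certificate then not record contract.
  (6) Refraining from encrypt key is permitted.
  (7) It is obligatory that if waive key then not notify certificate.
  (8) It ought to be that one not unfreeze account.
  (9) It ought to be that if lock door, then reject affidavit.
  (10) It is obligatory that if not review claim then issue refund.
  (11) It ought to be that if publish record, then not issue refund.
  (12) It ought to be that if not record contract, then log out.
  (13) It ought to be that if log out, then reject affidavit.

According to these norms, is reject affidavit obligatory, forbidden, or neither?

Obligatory

Premise 3 states O(¬issue_refund) outright.
The contrapositive of premise 10 (O(¬review_claim → issue_refund)) is O(¬issue_refund → review_claim), and O(¬issue_refund) is already established, so O(review_claim).
The contrapositive of premise 1 (O(¬waive_key → ¬review_claim)) is O(review_claim → waive_key), and O(review_claim) is already established, so O(waive_key).
Premise 7 is O(waive_key → ¬notify_certificate); since O(waive_key), deontic closure gives O(¬notify_certificate).
Applying K to premise 5 (O(¬notify_certificate → ¬record_contract)) and O(¬notify_certificate) yields O(¬record_contract).
With premise 12, O(¬record_contract → log_out), the K-axiom yields O(log_out).
From O(log_out) and premise 13, O(log_out → reject_affidavit), we obtain O(reject_affidavit).
Premises 2, 4, 6, 8, 9, 11 do not contribute to this derivation.
Hence reject_affidavit is obligatory.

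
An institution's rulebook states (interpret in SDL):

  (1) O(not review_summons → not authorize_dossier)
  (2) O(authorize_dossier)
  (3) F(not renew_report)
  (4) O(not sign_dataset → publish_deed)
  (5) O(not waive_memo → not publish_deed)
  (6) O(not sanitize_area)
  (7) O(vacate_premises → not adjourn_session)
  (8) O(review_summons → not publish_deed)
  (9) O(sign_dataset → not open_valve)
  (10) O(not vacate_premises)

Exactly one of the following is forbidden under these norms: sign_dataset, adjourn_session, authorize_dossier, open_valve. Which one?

From premise 2 we have O(authorize_dossier).
The contrapositive of premise 1 (O(not review_summons → not authorize_dossier)) is O(authorize_dossier → review_summons), and O(authorize_dossier) is already established, so O(review_summons).
Premise 8 is O(review_summons → not publish_deed); since O(review_summons), deontic closure gives O(not publish_deed).
The contrapositive of premise 4 (O(not sign_dataset → publish_deed)) is O(not publish_deed → sign_dataset), and O(not publish_deed) is already established, so O(sign_dataset).
From O(sign_dataset) and premise 9, O(sign_dataset → not open_valve), we obtain O(not open_valve).
So O(not open_valve) holds, i.e. open_valve is forbidden. None of the other listed options is forbidden under the premises.

open_valve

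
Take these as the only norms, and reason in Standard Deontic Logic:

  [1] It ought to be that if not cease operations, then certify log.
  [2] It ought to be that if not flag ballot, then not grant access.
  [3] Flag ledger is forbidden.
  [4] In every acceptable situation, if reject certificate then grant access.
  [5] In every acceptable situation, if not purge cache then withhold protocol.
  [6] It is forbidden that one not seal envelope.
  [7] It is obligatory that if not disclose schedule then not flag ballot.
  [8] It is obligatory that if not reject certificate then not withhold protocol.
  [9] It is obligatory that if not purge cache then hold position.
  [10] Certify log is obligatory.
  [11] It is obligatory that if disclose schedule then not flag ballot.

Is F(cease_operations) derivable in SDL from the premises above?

No

Premise 1 is O(¬cease_operations → certify_log); even if O(certify_log) held, inferring O(¬cease_operations) would be affirming the consequent — invalid.
No other premise forces O(¬cease_operations). An ideal world satisfying every premise can still have cease_operations true, so F(cease_operations) is not derivable.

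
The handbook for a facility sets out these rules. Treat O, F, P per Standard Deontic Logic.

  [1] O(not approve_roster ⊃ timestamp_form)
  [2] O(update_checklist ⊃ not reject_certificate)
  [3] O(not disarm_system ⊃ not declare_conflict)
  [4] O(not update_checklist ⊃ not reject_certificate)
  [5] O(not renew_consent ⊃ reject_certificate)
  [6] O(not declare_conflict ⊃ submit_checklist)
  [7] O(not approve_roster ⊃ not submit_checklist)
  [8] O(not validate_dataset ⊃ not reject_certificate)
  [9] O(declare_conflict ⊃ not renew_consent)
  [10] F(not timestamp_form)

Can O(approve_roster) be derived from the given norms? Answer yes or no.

Yes

Premises 4 and 2 are O(not update_checklist ⊃ not reject_certificate) and O(update_checklist ⊃ not reject_certificate); every ideal world satisfies not update_checklist or update_checklist, so in either case not reject_certificate holds — hence O(not reject_certificate).
The contrapositive of premise 5 (O(not renew_consent ⊃ reject_certificate)) is O(not reject_certificate ⊃ renew_consent), and O(not reject_certificate) is already established, so O(renew_consent).
Premise 9, O(declare_conflict ⊃ not renew_consent), contraposes to O(renew_consent ⊃ not declare_conflict); with O(renew_consent) we get O(not declare_conflict).
Applying K to premise 6 (O(not declare_conflict ⊃ submit_checklist)) and O(not declare_conflict) yields O(submit_checklist).
Premise 7 is O(not approve_roster ⊃ not submit_checklist); contrapositively O(submit_checklist ⊃ approve_roster). Since O(submit_checklist) holds, K gives O(approve_roster).
Premises 1, 3, 8, 10 do not contribute to this derivation.
So O(approve_roster) follows.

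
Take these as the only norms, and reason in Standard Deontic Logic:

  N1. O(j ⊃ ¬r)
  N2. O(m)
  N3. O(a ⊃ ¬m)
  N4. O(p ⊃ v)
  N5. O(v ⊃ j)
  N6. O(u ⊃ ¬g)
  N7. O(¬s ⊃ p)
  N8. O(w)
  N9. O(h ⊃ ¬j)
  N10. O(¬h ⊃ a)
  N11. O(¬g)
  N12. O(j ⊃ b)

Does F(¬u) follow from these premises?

No

Premise 6 is O(u ⊃ ¬g); even if O(¬g) held, inferring O(u) would be affirming the consequent — invalid.
No other premise forces O(u). An ideal world satisfying every premise can still have ¬u true, so F(¬u) is not derivable.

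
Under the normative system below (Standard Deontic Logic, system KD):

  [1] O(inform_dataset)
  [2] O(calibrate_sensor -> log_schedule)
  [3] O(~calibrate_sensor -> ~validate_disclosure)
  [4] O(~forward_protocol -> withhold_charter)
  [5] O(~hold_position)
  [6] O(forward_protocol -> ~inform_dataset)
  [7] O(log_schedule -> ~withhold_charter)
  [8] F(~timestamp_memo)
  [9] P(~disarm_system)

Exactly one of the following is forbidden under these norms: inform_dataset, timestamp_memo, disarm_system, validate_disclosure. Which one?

Premise 1 gives O(inform_dataset).
The contrapositive of premise 6 (O(forward_protocol -> ~inform_dataset)) is O(inform_dataset -> ~forward_protocol), and O(inform_dataset) is already established, so O(~forward_protocol).
From O(~forward_protocol) and premise 4, O(~forward_protocol -> withhold_charter), we obtain O(withhold_charter).
Premise 7, O(log_schedule -> ~withhold_charter), contraposes to O(withhold_charter -> ~log_schedule); with O(withhold_charter) we get O(~log_schedule).
Premise 2 is O(calibrate_sensor -> log_schedule); contrapositively O(~log_schedule -> ~calibrate_sensor). Since O(~log_schedule) holds, K gives O(~calibrate_sensor).
Applying K to premise 3 (O(~calibrate_sensor -> ~validate_disclosure)) and O(~calibrate_sensor) yields O(~validate_disclosure).
So O(~validate_disclosure) holds, i.e. validate_disclosure is forbidden. None of the other listed options is forbidden under the premises.

validate_disclosure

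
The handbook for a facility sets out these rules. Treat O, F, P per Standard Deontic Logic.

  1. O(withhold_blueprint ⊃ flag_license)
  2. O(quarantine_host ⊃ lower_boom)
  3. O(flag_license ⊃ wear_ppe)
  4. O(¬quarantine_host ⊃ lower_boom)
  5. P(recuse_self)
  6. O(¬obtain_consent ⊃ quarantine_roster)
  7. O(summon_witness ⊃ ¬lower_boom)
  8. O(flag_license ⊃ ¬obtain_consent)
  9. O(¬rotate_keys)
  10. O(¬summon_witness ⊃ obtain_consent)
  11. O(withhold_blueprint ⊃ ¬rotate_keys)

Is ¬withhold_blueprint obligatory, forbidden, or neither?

Premises 2 and 4 are O(quarantine_host ⊃ lower_boom) and O(¬quarantine_host ⊃ lower_boom); every ideal world satisfies quarantine_host or ¬quarantine_host, so in either case lower_boom holds — hence O(lower_boom).
The contrapositive of premise 7 (O(summon_witness ⊃ ¬lower_boom)) is O(lower_boom ⊃ ¬summon_witness), and O(lower_boom) is already established, so O(¬summon_witness).
Premise 10 is O(¬summon_witness ⊃ obtain_consent); since O(¬summon_witness), deontic closure gives O(obtain_consent).
The contrapositive of premise 8 (O(flag_license ⊃ ¬obtain_consent)) is O(obtain_consent ⊃ ¬flag_license), and O(obtain_consent) is already established, so O(¬flag_license).
Premise 1 is O(withhold_blueprint ⊃ flag_license); contrapositively O(¬flag_license ⊃ ¬withhold_blueprint). Since O(¬flag_license) holds, K gives O(¬withhold_blueprint).
Premises 3, 5, 6, 9, 11 do not contribute to this derivation.
Hence ¬withhold_blueprint is obligatory.

Obligatory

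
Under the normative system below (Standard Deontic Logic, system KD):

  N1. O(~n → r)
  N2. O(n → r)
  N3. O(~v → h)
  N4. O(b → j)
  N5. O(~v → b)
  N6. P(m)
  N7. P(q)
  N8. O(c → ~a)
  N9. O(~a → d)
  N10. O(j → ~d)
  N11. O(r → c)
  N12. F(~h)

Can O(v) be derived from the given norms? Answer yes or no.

Yes

Premises 2 and 1 are O(n → r) and O(~n → r); every ideal world satisfies n or ~n, so in either case r holds — hence O(r).
Premise 11 is O(r → c); since O(r), deontic closure gives O(c).
Applying K to premise 8 (O(c → ~a)) and O(c) yields O(~a).
From O(~a) and premise 9, O(~a → d), we obtain O(d).
The contrapositive of premise 10 (O(j → ~d)) is O(d → ~j), and O(d) is already established, so O(~j).
The contrapositive of premise 4 (O(b → j)) is O(~j → ~b), and O(~j) is already established, so O(~b).
The contrapositive of premise 5 (O(~v → b)) is O(~b → v), and O(~b) is already established, so O(v).
Premises 3, 6, 7, 12 do not contribute to this derivation.
So O(v) follows.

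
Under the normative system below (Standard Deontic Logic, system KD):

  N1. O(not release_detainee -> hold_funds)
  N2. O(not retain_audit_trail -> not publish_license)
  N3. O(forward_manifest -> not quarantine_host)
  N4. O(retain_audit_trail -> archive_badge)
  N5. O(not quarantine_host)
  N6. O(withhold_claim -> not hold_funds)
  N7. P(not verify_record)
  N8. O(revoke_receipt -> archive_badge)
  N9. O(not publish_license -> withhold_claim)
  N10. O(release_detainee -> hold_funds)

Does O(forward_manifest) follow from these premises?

No

Premise 3 is O(forward_manifest -> not quarantine_host); even if O(not quarantine_host) held, inferring O(forward_manifest) would be affirming the consequent — invalid.
No other premise forces O(forward_manifest). An ideal world satisfying every premise can still have forward_manifest false, so O(forward_manifest) is not derivable.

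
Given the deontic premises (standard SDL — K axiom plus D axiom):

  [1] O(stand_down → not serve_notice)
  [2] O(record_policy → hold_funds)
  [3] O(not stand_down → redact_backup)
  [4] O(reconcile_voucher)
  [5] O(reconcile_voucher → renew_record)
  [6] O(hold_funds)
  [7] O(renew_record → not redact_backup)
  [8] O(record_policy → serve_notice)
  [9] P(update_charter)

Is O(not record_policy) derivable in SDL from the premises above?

Premise 4 gives O(reconcile_voucher).
With premise 5, O(reconcile_voucher → renew_record), the K-axiom yields O(renew_record).
From O(renew_record) and premise 7, O(renew_record → not redact_backup), we obtain O(not redact_backup).
The contrapositive of premise 3 (O(not stand_down → redact_backup)) is O(not redact_backup → stand_down), and O(not redact_backup) is already established, so O(stand_down).
From O(stand_down) and premise 1, O(stand_down → not serve_notice), we obtain O(not serve_notice).
The contrapositive of premise 8 (O(record_policy → serve_notice)) is O(not serve_notice → not record_policy), and O(not serve_notice) is already established, so O(not record_policy).
Premises 2, 6, 9 do not contribute to this derivation.
So O(not record_policy) follows.

Yes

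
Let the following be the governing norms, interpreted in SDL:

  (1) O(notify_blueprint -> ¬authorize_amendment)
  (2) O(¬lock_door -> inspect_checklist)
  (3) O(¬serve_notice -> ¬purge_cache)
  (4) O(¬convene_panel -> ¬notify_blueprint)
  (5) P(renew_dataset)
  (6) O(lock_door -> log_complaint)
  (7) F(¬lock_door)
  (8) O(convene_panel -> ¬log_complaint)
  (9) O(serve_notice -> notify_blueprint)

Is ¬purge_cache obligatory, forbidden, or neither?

Premise 7, F(¬lock_door), is equivalent to O(lock_door).
With premise 6, O(lock_door -> log_complaint), the K-axiom yields O(log_complaint).
The contrapositive of premise 8 (O(convene_panel -> ¬log_complaint)) is O(log_complaint -> ¬convene_panel), and O(log_complaint) is already established, so O(¬convene_panel).
With premise 4, O(¬convene_panel -> ¬notify_blueprint), the K-axiom yields O(¬notify_blueprint).
Premise 9 is O(serve_notice -> notify_blueprint); contrapositively O(¬notify_blueprint -> ¬serve_notice). Since O(¬notify_blueprint) holds, K gives O(¬serve_notice).
Premise 3 is O(¬serve_notice -> ¬purge_cache); since O(¬serve_notice), deontic closure gives O(¬purge_cache).
Premises 1, 2, 5 do not contribute to this derivation.
Hence ¬purge_cache is obligatory.

Obligatory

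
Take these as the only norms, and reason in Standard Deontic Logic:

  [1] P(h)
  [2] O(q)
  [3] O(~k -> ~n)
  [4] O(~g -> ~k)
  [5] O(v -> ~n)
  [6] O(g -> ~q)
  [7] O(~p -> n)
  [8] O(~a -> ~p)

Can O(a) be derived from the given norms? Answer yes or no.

Premise 2 gives O(q).
Premise 6, O(g -> ~q), contraposes to O(q -> ~g); with O(q) we get O(~g).
Applying K to premise 4 (O(~g -> ~k)) and O(~g) yields O(~k).
Applying K to premise 3 (O(~k -> ~n)) and O(~k) yields O(~n).
Premise 7, O(~p -> n), contraposes to O(~n -> p); with O(~n) we get O(p).
Premise 8, O(~a -> ~p), contraposes to O(p -> a); with O(p) we get O(a).
Premises 1, 5 do not contribute to this derivation.
So O(a) follows.

Yes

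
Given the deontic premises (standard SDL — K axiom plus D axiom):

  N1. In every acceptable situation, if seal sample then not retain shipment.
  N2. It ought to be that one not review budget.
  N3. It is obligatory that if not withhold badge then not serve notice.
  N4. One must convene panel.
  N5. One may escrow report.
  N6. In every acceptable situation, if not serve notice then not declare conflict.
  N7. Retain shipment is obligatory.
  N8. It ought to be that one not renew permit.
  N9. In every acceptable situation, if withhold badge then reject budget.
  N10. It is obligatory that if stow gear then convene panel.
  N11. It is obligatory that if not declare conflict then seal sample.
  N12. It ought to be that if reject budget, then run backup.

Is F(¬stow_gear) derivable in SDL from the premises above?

No

Premise 10 is O(stow_gear → convene_panel); even if O(convene_panel) held, inferring O(stow_gear) would be affirming the consequent — invalid.
No other premise forces O(stow_gear). An ideal world satisfying every premise can still have ¬stow_gear true, so F(¬stow_gear) is not derivable.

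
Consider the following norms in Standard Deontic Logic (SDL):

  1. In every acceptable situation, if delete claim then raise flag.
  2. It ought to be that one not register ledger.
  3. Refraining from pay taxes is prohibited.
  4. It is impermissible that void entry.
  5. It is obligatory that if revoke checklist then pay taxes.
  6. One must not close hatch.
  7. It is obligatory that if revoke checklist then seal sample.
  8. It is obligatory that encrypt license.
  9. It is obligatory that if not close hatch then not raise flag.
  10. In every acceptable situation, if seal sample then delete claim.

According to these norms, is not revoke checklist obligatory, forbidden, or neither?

Obligatory

Premise 6, F(close_hatch), is equivalent to O(¬close_hatch).
From O(¬close_hatch) and premise 9, O(¬close_hatch → ¬raise_flag), we obtain O(¬raise_flag).
Premise 1 is O(delete_claim → raise_flag); contrapositively O(¬raise_flag → ¬delete_claim). Since O(¬raise_flag) holds, K gives O(¬delete_claim).
The contrapositive of premise 10 (O(seal_sample → delete_claim)) is O(¬delete_claim → ¬seal_sample), and O(¬delete_claim) is already established, so O(¬seal_sample).
The contrapositive of premise 7 (O(revoke_checklist → seal_sample)) is O(¬seal_sample → ¬revoke_checklist), and O(¬seal_sample) is already established, so O(¬revoke_checklist).
Premises 2, 3, 4, 5, 8 do not contribute to this derivation.
Hence ¬revoke_checklist is obligatory.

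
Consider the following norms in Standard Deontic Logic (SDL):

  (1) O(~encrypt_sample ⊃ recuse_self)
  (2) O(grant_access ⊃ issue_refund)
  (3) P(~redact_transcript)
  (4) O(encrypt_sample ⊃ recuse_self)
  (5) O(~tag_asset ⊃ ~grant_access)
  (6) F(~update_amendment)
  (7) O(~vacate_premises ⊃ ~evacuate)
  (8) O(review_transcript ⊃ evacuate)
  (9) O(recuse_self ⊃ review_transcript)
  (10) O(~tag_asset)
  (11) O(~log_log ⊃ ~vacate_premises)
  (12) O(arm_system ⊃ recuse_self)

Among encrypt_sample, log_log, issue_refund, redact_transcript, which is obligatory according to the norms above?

Premises 4 and 1 cover both cases: O(encrypt_sample ⊃ recuse_self) and O(~encrypt_sample ⊃ recuse_self). Since encrypt_sample ∨ ~encrypt_sample is a tautology, O(recuse_self) follows.
From O(recuse_self) and premise 9, O(recuse_self ⊃ review_transcript), we obtain O(review_transcript).
Premise 8 is O(review_transcript ⊃ evacuate); since O(review_transcript), deontic closure gives O(evacuate).
Premise 7 is O(~vacate_premises ⊃ ~evacuate); contrapositively O(evacuate ⊃ vacate_premises). Since O(evacuate) holds, K gives O(vacate_premises).
Premise 11, O(~log_log ⊃ ~vacate_premises), contraposes to O(vacate_premises ⊃ log_log); with O(vacate_premises) we get O(log_log).
So O(log_log) holds — log_log is obligatory. None of the other listed options is made obligatory by any chain of premises.

log_log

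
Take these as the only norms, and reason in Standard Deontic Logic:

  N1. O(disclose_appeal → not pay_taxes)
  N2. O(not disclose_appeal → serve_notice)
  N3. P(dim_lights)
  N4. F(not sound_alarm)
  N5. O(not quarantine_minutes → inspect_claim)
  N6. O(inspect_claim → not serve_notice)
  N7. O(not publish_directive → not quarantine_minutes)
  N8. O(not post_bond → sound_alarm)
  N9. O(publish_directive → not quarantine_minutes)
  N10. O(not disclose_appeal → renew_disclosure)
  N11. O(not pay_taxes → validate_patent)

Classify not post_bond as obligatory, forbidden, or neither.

Neither

Premise 8 is O(not post_bond → sound_alarm); even if O(sound_alarm) held, inferring O(not post_bond) would be affirming the consequent — invalid.
No premise or chain of K-axiom applications forces O(not post_bond), and none forces O(post_bond). So not post_bond is neither obligatory nor forbidden under these norms.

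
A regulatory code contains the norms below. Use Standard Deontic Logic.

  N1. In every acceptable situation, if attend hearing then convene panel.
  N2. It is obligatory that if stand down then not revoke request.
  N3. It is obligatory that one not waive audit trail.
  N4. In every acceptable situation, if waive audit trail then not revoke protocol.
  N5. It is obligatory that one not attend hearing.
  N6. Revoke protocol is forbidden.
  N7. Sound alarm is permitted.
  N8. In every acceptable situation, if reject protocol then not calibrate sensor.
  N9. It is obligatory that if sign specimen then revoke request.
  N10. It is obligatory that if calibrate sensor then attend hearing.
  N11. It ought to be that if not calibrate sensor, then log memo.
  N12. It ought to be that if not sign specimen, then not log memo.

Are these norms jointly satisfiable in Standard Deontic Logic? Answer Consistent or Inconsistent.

Premise 4 is O(waive_audit_trail → ¬revoke_protocol); even if O(¬revoke_protocol) held, inferring O(waive_audit_trail) would be affirming the consequent — invalid.
So O(waive_audit_trail) is not derivable, and the apparent clash with O(¬waive_audit_trail) does not arise.
A world satisfying every obligation exists (e.g. attend_hearing=false, calibrate_sensor=false, convene_panel=false, log_memo=true, reject_protocol=false, revoke_protocol=false, revoke_request=true, sign_specimen=true, sound_alarm=false, stand_down=false, waive_audit_trail=false); no atom is both obligatory and forbidden, so the set is consistent.

Consistent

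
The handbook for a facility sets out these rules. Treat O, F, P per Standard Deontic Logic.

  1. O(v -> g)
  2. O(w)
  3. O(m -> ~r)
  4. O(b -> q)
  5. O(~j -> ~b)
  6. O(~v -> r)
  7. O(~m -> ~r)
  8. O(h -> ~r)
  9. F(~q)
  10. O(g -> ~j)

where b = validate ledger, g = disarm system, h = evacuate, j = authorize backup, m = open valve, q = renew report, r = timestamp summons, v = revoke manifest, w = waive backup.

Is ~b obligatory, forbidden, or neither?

Premises 3 and 7 cover both cases: O(m -> ~r) and O(~m -> ~r). Since m ∨ ~m is a tautology, O(~r) follows.
Premise 6, O(~v -> r), contraposes to O(~r -> v); with O(~r) we get O(v).
Applying K to premise 1 (O(v -> g)) and O(v) yields O(g).
Premise 10 is O(g -> ~j); since O(g), deontic closure gives O(~j).
With premise 5, O(~j -> ~b), the K-axiom yields O(~b).
Premises 2, 4, 8, 9 do not contribute to this derivation.
Hence ~b is obligatory.

Obligatory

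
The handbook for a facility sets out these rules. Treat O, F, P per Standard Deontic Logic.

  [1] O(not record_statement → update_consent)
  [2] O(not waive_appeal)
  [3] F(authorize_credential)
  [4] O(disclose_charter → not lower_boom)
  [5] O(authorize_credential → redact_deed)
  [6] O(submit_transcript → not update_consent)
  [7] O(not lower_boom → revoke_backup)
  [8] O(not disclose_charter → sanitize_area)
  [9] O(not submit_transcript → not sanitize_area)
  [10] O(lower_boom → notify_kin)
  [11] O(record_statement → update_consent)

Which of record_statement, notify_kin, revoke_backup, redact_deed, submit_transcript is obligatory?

revoke_backup

By case analysis on not record_statement: premise 1 gives O(not record_statement → update_consent) and premise 11 gives O(record_statement → update_consent), so O(update_consent) either way.
Premise 6, O(submit_transcript → not update_consent), contraposes to O(update_consent → not submit_transcript); with O(update_consent) we get O(not submit_transcript).
From O(not submit_transcript) and premise 9, O(not submit_transcript → not sanitize_area), we obtain O(not sanitize_area).
The contrapositive of premise 8 (O(not disclose_charter → sanitize_area)) is O(not sanitize_area → disclose_charter), and O(not sanitize_area) is already established, so O(disclose_charter).
Applying K to premise 4 (O(disclose_charter → not lower_boom)) and O(disclose_charter) yields O(not lower_boom).
From O(not lower_boom) and premise 7, O(not lower_boom → revoke_backup), we obtain O(revoke_backup).
So O(revoke_backup) holds — revoke_backup is obligatory. None of the other listed options is made obligatory by any chain of premises.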